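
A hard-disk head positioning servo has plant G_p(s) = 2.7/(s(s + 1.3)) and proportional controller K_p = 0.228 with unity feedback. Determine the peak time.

Closed-loop characteristic equation: s² + 1.3s + 0.6156 = 0, so ω_n = 0.7846 rad/s and ζ = 1.3/(2·0.7846) = 0.8284.
Damped frequency ω_d = ω_n√(1−ζ²) = 0.4394 rad/s, so peak time T_p = π/ω_d = 7.15 s.

T_p = 7.15 s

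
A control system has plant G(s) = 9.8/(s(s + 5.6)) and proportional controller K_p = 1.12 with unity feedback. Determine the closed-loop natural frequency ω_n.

With unity feedback the closed-loop characteristic equation is s² + 5.6s + 1.12·9.8 = s² + 5.6s + 10.98 = 0.
Matching s² + 2ζω_n s + ω_n²: ω_n = √10.98 = 3.313 rad/s and 2ζω_n = 5.6, so ζ = 5.6/(2·3.313) = 0.845.

ω_n = 3.31 rad/s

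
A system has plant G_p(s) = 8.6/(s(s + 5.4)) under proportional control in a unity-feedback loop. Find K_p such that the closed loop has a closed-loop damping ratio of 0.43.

K_p = 4.58

Closed-loop characteristic equation: s² + 5.4s + K_p·8.6 = 0.
So ω_n = √(8.6K_p) and 2ζω_n = 5.4, giving ζ = 5.4/(2√(8.6K_p)).
Setting ζ = 0.43: √(8.6K_p) = 5.4/(2·0.43) = 6.279, so K_p = 39.43/8.6 = 4.58.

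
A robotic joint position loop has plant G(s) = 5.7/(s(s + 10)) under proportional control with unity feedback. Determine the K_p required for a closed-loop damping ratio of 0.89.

Closed-loop characteristic equation: s² + 10s + K_p·5.7 = 0.
So ω_n = √(5.7K_p) and 2ζω_n = 10, giving ζ = 10/(2√(5.7K_p)).
Setting ζ = 0.89: √(5.7K_p) = 10/(2·0.89) = 5.618, so K_p = 31.56/5.7 = 5.54.

K_p = 5.54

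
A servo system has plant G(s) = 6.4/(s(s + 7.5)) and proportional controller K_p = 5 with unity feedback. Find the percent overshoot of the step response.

The closed-loop denominator s² + 7.5s + 32 gives ω_n = √32 = 5.657 and ζ = 7.5/(2ω_n) = 0.6629.
%OS = 100·exp(−πζ/√(1−ζ²)) = 100·exp(−π·0.6629/√0.5605) = 6.19%.

6.19%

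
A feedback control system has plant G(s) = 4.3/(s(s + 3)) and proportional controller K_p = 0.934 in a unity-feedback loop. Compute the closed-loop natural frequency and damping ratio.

ω_n = 2 rad/s, ζ = 0.748

1 + K_p·G(s) = 0 gives s² + 3s + 4.016 = 0.
So ω_n² = 4.016 ⇒ ω_n = 2.004 rad/s, and ζ = 3/(2ω_n) = 0.748.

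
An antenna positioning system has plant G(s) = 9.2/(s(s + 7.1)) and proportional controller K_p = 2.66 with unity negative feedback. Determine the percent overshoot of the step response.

The closed-loop denominator s² + 7.1s + 24.47 gives ω_n = √24.47 = 4.947 and ζ = 7.1/(2ω_n) = 0.7176.
%OS = 100·exp(−πζ/√(1−ζ²)) = 100·exp(−π·0.7176/√0.485) = 3.93%.

3.93%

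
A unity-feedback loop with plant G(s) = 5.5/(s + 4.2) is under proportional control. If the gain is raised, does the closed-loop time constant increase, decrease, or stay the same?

decrease

Closed-loop pole is at s = −(4.2+K_p·5.5); larger K_p moves it further left, so τ = 1/(4.2+K_p·5.5) decreases.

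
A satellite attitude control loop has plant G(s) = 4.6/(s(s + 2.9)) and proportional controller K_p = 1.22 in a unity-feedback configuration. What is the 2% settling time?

T_s ≈ 2.76 s

From 1 + K_pG(s) = 0: s² + 2.9s + 5.612 = 0 ⇒ ω_n = 2.369, ζ = 0.6121.
2% settling time T_s ≈ 4/(ζω_n) = 4/1.45 = 2.76 s.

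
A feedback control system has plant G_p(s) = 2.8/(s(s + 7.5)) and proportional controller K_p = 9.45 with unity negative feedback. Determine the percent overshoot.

The closed-loop denominator s² + 7.5s + 26.46 gives ω_n = √26.46 = 5.144 and ζ = 7.5/(2ω_n) = 0.729.
%OS = 100·exp(−πζ/√(1−ζ²)) = 100·exp(−π·0.729/√0.4685) = 3.52%.

3.52%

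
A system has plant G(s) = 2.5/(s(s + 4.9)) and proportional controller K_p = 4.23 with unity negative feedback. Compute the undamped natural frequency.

1 + K_p·G(s) = 0 gives s² + 4.9s + 10.58 = 0.
So ω_n² = 10.58 ⇒ ω_n = 3.252 rad/s, and ζ = 4.9/(2ω_n) = 0.753.

ω_n = 3.25 rad/s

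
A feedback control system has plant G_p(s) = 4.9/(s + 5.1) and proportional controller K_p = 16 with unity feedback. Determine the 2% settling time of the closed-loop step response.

Closed-loop transfer function: T(s) = K_p·G_p(s)/(1 + K_p·G_p(s)) = 78.4/(s + 5.1 + 78.4) = 78.4/(s + 83.5).
Time constant τ = 1/83.5 = 0.01198 s, so the 2% settling time is about 4τ = 0.0479 s.

T_s ≈ 0.0479 s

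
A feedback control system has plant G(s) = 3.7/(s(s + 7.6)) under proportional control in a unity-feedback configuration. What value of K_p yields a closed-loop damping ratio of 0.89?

Closed-loop characteristic equation: s² + 7.6s + K_p·3.7 = 0.
So ω_n = √(3.7K_p) and 2ζω_n = 7.6, giving ζ = 7.6/(2√(3.7K_p)).
Setting ζ = 0.89: √(3.7K_p) = 7.6/(2·0.89) = 4.27, so K_p = 18.23/3.7 = 4.93.

K_p = 4.93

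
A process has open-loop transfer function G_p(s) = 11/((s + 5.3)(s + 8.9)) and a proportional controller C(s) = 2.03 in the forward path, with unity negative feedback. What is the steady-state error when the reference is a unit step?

0.679

The loop is type 0. Static position error constant K_pos = C(0)·G_p(0) = 2.03·0.2332 = 0.4734.
Steady-state error to a unit step: e_ss = 1/(1+K_pos) = 1/1.473 = 0.679.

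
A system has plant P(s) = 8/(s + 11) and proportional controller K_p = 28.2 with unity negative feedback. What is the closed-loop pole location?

s = -236.6

Closed-loop transfer function: T(s) = K_p·P(s)/(1 + K_p·P(s)) = 225.6/(s + 11 + 225.6) = 225.6/(s + 236.6).
The closed-loop pole is at s = −236.6.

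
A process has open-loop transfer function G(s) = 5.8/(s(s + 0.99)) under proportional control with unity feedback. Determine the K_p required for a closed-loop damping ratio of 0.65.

Closed-loop characteristic equation: s² + 0.99s + K_p·5.8 = 0.
So ω_n = √(5.8K_p) and 2ζω_n = 0.99, giving ζ = 0.99/(2√(5.8K_p)).
Setting ζ = 0.65: √(5.8K_p) = 0.99/(2·0.65) = 0.7615, so K_p = 0.5799/5.8 = 0.1.

K_p = 0.1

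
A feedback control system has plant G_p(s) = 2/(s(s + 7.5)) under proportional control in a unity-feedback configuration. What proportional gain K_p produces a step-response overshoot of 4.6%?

From %OS = 100·exp(−πζ/√(1−ζ²)) = 4.6%, ζ = −ln(0.046)/√(π²+ln²(0.046)) = 0.7.
Characteristic equation s² + 7.5s + 2K_p = 0 gives ζ = 7.5/(2√(2K_p)).
Setting ζ = 0.7: √(2K_p) = 7.5/(2·0.7) = 5.357, so K_p = 28.7/2 = 14.4.

K_p = 14.4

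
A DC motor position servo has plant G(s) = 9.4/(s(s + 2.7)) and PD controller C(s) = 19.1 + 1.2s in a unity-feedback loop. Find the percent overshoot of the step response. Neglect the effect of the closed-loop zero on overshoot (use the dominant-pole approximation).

14.6%

Forward path: (19.1 + 1.2s)·9.4/(s(s+2.7)). The closed-loop characteristic equation is s² + (2.7 + 9.4·1.2)s + 9.4·19.1 = 0.
That is s² + 13.98s + 179.5 = 0, so ω_n = 13.4 rad/s and ζ = 13.98/(2·13.4) = 0.5217.
%OS = 100·exp(−πζ/√(1−ζ²)) = 14.6%.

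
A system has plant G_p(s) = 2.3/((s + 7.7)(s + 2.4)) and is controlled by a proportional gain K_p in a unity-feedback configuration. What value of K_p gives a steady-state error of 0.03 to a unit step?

K_p = 260

The loop is type 0, so e_ss(step) = 1/(1 + K_pos) with K_pos = K_p·G_p(0).
G_p(0) = 0.1245. Require 1/(1 + K_p·0.1245) = 0.03, so 1 + 0.1245·K_p = 33.33.
K_p = (33.33 − 1)/0.1245 = 260.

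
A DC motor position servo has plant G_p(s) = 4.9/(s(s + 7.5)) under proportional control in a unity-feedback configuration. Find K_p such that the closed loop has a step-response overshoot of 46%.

From %OS = 100·exp(−πζ/√(1−ζ²)) = 46%, ζ = −ln(0.46)/√(π²+ln²(0.46)) = 0.24.
Characteristic equation s² + 7.5s + 4.9K_p = 0 gives ζ = 7.5/(2√(4.9K_p)).
Setting ζ = 0.24: √(4.9K_p) = 7.5/(2·0.24) = 15.63, so K_p = 244.2/4.9 = 49.8.

K_p = 49.8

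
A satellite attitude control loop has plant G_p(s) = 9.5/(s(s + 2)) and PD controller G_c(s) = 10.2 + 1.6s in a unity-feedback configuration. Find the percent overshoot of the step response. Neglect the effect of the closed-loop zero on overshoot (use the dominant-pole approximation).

Forward path: (10.2 + 1.6s)·9.5/(s(s+2)). The closed-loop characteristic equation is s² + (2 + 9.5·1.6)s + 9.5·10.2 = 0.
That is s² + 17.2s + 96.9 = 0, so ω_n = 9.844 rad/s and ζ = 17.2/(2·9.844) = 0.8736.
%OS = 100·exp(−πζ/√(1−ζ²)) = 0.355%.

0.355%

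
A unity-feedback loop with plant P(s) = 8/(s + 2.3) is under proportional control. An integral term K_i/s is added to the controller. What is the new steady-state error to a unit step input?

0

Adding integral action puts a pole at s = 0 in the forward path, raising the system type to 1; a type-1 loop has zero steady-state error to a step.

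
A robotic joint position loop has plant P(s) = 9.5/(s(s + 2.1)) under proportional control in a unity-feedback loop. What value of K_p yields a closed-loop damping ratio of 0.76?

Closed-loop characteristic equation: s² + 2.1s + K_p·9.5 = 0.
So ω_n = √(9.5K_p) and 2ζω_n = 2.1, giving ζ = 2.1/(2√(9.5K_p)).
Setting ζ = 0.76: √(9.5K_p) = 2.1/(2·0.76) = 1.382, so K_p = 1.909/9.5 = 0.201.

K_p = 0.201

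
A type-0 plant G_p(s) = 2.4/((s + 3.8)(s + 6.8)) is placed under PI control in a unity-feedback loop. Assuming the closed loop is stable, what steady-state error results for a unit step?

0

The PI controller's integrator makes the forward path type 1, so e_ss to a step is zero.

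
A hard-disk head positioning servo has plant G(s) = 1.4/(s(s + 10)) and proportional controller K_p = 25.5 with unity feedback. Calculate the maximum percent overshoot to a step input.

From 1 + K_pG(s) = 0: s² + 10s + 35.7 = 0 ⇒ ω_n = 5.975, ζ = 0.8368.
%OS = 100·exp(−πζ/√(1−ζ²)) = 100·exp(−π·0.8368/√0.2997) = 0.821%.

0.821%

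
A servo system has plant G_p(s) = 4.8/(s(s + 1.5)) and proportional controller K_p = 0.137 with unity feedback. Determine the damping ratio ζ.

The closed-loop denominator is s(s+1.5) + 0.137·4.8 = s² + 1.5s + 0.6576.
Matching s² + 2ζω_n s + ω_n²: ω_n = √0.6576 = 0.8109 rad/s and 2ζω_n = 1.5, so ζ = 1.5/(2·0.8109) = 0.925.

ζ = 0.925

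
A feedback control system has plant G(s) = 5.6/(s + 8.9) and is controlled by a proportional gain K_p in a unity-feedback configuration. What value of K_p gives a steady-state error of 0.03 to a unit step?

K_p = 51.4

For a type-0 loop with proportional control, e_ss = 1/(1 + K_p·G(0)).
G(0) = 0.6292. Require 1/(1 + K_p·0.6292) = 0.03, so 1 + 0.6292·K_p = 33.33.
K_p = (33.33 − 1)/0.6292 = 51.4.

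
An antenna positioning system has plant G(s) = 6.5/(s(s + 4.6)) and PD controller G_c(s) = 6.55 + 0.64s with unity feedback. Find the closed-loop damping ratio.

Forward path: (6.55 + 0.64s)·6.5/(s(s+4.6)). The closed-loop characteristic equation is s² + (4.6 + 6.5·0.64)s + 6.5·6.55 = 0.
That is s² + 8.76s + 42.57 = 0, so ω_n = 6.525 rad/s and ζ = 8.76/(2·6.525) = 0.6713.

ζ = 0.671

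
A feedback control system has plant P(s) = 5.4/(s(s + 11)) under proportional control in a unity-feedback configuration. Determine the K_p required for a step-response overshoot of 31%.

From %OS = 100·exp(−πζ/√(1−ζ²)) = 31%, ζ = −ln(0.31)/√(π²+ln²(0.31)) = 0.3493.
Characteristic equation s² + 11s + 5.4K_p = 0 gives ζ = 11/(2√(5.4K_p)).
Setting ζ = 0.3493: √(5.4K_p) = 11/(2·0.3493) = 15.75, so K_p = 247.9/5.4 = 45.9.

K_p = 45.9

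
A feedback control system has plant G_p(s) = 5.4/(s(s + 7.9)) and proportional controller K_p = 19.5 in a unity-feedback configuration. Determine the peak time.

From 1 + K_pG_p(s) = 0: s² + 7.9s + 105.3 = 0 ⇒ ω_n = 10.26, ζ = 0.3849.
Damped frequency ω_d = ω_n√(1−ζ²) = 9.471 rad/s, so peak time T_p = π/ω_d = 0.332 s.

T_p = 0.332 s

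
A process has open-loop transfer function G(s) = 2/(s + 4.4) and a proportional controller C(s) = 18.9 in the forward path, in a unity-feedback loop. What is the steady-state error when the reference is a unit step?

The loop is type 0. Static position error constant K_pos = C(0)·G(0) = 18.9·0.4545 = 8.591.
Steady-state error to a unit step: e_ss = 1/(1+K_pos) = 1/9.591 = 0.104.

0.104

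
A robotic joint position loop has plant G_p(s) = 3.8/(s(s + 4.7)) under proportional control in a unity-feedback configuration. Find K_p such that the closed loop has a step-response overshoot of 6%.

From %OS = 100·exp(−πζ/√(1−ζ²)) = 6%, ζ = −ln(0.06)/√(π²+ln²(0.06)) = 0.6671.
Characteristic equation s² + 4.7s + 3.8K_p = 0 gives ζ = 4.7/(2√(3.8K_p)).
Setting ζ = 0.6671: √(3.8K_p) = 4.7/(2·0.6671) = 3.523, so K_p = 12.41/3.8 = 3.27.

K_p = 3.27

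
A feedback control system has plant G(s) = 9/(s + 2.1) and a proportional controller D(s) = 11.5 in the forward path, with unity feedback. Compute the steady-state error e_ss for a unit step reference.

The loop is type 0. Static position error constant K_pos = D(0)·G(0) = 11.5·4.286 = 49.29.
Steady-state error to a unit step: e_ss = 1/(1+K_pos) = 1/50.29 = 0.0199.

0.0199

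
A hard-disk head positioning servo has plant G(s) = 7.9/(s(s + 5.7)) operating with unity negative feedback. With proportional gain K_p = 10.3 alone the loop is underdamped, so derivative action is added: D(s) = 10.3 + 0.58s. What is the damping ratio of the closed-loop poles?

ζ = 0.57

Forward path: (10.3 + 0.58s)·7.9/(s(s+5.7)). The closed-loop characteristic equation is s² + (5.7 + 7.9·0.58)s + 7.9·10.3 = 0.
That is s² + 10.28s + 81.37 = 0, so ω_n = 9.021 rad/s and ζ = 10.28/(2·9.021) = 0.5699.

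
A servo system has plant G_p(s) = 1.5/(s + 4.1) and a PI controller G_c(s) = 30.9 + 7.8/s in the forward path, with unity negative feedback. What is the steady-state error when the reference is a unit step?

The open loop G_c(s)G_p(s) has a pole at the origin (type 1), so the static position error constant is infinite and e_ss = 1/(1+∞) = 0.

0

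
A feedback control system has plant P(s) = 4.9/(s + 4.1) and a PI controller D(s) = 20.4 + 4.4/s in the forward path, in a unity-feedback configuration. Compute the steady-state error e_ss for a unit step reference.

The open loop D(s)P(s) has a pole at the origin (type 1), so the static position error constant is infinite and e_ss = 1/(1+∞) = 0.

0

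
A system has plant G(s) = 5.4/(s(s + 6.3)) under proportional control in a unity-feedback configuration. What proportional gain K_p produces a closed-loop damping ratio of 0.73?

K_p = 3.45

Closed-loop characteristic equation: s² + 6.3s + K_p·5.4 = 0.
So ω_n = √(5.4K_p) and 2ζω_n = 6.3, giving ζ = 6.3/(2√(5.4K_p)).
Setting ζ = 0.73: √(5.4K_p) = 6.3/(2·0.73) = 4.315, so K_p = 18.62/5.4 = 3.45.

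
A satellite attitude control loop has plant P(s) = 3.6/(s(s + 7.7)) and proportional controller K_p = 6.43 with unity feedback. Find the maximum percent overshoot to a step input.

The closed-loop denominator s² + 7.7s + 23.15 gives ω_n = √23.15 = 4.811 and ζ = 7.7/(2ω_n) = 0.8002.
%OS = 100·exp(−πζ/√(1−ζ²)) = 100·exp(−π·0.8002/√0.3597) = 1.51%.

1.51%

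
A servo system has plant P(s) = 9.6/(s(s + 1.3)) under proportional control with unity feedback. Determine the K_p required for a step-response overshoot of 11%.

K_p = 0.133

From %OS = 100·exp(−πζ/√(1−ζ²)) = 11%, ζ = −ln(0.11)/√(π²+ln²(0.11)) = 0.5749.
Characteristic equation s² + 1.3s + 9.6K_p = 0 gives ζ = 1.3/(2√(9.6K_p)).
Setting ζ = 0.5749: √(9.6K_p) = 1.3/(2·0.5749) = 1.131, so K_p = 1.278/9.6 = 0.133.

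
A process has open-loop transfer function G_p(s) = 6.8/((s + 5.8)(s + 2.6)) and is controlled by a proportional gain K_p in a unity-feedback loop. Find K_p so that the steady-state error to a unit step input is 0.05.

K_p = 42.1

For a type-0 loop with proportional control, e_ss = 1/(1 + K_p·G_p(0)).
G_p(0) = 0.4509. Require 1/(1 + K_p·0.4509) = 0.05, so 1 + 0.4509·K_p = 20.
K_p = (20 − 1)/0.4509 = 42.1.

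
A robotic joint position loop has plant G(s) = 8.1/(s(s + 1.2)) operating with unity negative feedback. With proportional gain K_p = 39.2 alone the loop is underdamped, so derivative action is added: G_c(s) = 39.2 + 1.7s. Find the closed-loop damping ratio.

ζ = 0.42

Forward path: (39.2 + 1.7s)·8.1/(s(s+1.2)). The closed-loop characteristic equation is s² + (1.2 + 8.1·1.7)s + 8.1·39.2 = 0.
That is s² + 14.97s + 317.5 = 0, so ω_n = 17.82 rad/s and ζ = 14.97/(2·17.82) = 0.4201.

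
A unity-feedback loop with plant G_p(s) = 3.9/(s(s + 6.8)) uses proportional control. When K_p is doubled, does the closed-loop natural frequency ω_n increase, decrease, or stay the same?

ω_n = √(3.9·K_p), which grows with K_p.

increase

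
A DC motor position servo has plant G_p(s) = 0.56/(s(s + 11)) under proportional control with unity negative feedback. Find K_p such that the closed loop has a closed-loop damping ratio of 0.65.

K_p = 128

Closed-loop characteristic equation: s² + 11s + K_p·0.56 = 0.
So ω_n = √(0.56K_p) and 2ζω_n = 11, giving ζ = 11/(2√(0.56K_p)).
Setting ζ = 0.65: √(0.56K_p) = 11/(2·0.65) = 8.462, so K_p = 71.6/0.56 = 128.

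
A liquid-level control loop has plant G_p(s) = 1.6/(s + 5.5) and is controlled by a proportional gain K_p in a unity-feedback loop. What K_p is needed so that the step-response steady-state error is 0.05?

The loop is type 0, so e_ss(step) = 1/(1 + K_pos) with K_pos = K_p·G_p(0).
G_p(0) = 0.2909. Require 1/(1 + K_p·0.2909) = 0.05, so 1 + 0.2909·K_p = 20.
K_p = (20 − 1)/0.2909 = 65.3.

K_p = 65.3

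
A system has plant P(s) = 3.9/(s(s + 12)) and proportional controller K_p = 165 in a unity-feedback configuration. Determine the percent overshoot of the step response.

Closed-loop characteristic equation: s² + 12s + 643.5 = 0, so ω_n = 25.37 rad/s and ζ = 12/(2·25.37) = 0.2365.
%OS = 100·exp(−πζ/√(1−ζ²)) = 100·exp(−π·0.2365/√0.9441) = 46.5%.

46.5%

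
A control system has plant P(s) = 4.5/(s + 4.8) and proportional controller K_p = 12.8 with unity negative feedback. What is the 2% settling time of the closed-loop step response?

Closed-loop transfer function: T(s) = K_p·P(s)/(1 + K_p·P(s)) = 57.6/(s + 4.8 + 57.6) = 57.6/(s + 62.4).
Time constant τ = 1/62.4 = 0.01603 s, so the 2% settling time is about 4τ = 0.0641 s.

T_s ≈ 0.0641 s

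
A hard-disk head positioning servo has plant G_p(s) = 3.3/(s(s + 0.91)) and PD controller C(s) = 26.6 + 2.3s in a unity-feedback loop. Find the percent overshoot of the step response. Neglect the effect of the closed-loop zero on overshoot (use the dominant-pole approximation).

Forward path: (26.6 + 2.3s)·3.3/(s(s+0.91)). The closed-loop characteristic equation is s² + (0.91 + 3.3·2.3)s + 3.3·26.6 = 0.
That is s² + 8.5s + 87.78 = 0, so ω_n = 9.369 rad/s and ζ = 8.5/(2·9.369) = 0.4536.
%OS = 100·exp(−πζ/√(1−ζ²)) = 20.2%.

20.2%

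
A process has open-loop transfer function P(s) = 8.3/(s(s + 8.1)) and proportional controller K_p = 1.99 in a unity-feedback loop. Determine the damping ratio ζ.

The closed-loop denominator is s(s+8.1) + 1.99·8.3 = s² + 8.1s + 16.52.
So ω_n² = 16.52 ⇒ ω_n = 4.064 rad/s, and ζ = 8.1/(2ω_n) = 0.997.

ζ = 0.997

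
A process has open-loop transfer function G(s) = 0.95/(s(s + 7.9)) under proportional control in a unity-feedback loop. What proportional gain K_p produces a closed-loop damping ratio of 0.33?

Closed-loop characteristic equation: s² + 7.9s + K_p·0.95 = 0.
So ω_n = √(0.95K_p) and 2ζω_n = 7.9, giving ζ = 7.9/(2√(0.95K_p)).
Setting ζ = 0.33: √(0.95K_p) = 7.9/(2·0.33) = 11.97, so K_p = 143.3/0.95 = 151.

K_p = 151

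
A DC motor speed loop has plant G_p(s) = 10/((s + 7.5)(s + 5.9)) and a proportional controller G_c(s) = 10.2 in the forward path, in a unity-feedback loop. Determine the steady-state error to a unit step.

The loop is type 0. Static position error constant K_pos = G_c(0)·G_p(0) = 10.2·0.226 = 2.305.
Steady-state error to a unit step: e_ss = 1/(1+K_pos) = 1/3.305 = 0.303.

0.303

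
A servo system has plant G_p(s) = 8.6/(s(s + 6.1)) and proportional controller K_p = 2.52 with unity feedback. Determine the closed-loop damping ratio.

ζ = 0.655

1 + K_p·G_p(s) = 0 gives s² + 6.1s + 21.67 = 0.
Matching s² + 2ζω_n s + ω_n²: ω_n = √21.67 = 4.655 rad/s and 2ζω_n = 6.1, so ζ = 6.1/(2·4.655) = 0.655.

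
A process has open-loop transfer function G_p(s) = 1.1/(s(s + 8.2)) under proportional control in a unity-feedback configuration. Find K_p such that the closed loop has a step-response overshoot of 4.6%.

K_p = 31.2

From %OS = 100·exp(−πζ/√(1−ζ²)) = 4.6%, ζ = −ln(0.046)/√(π²+ln²(0.046)) = 0.7.
Characteristic equation s² + 8.2s + 1.1K_p = 0 gives ζ = 8.2/(2√(1.1K_p)).
Setting ζ = 0.7: √(1.1K_p) = 8.2/(2·0.7) = 5.857, so K_p = 34.31/1.1 = 31.2.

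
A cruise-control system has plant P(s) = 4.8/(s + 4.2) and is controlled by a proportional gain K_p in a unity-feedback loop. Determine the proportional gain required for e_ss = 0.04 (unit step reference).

K_p = 21

The loop is type 0, so e_ss(step) = 1/(1 + K_pos) with K_pos = K_p·P(0).
P(0) = 1.143. Require 1/(1 + K_p·1.143) = 0.04, so 1 + 1.143·K_p = 25.
K_p = (25 − 1)/1.143 = 21.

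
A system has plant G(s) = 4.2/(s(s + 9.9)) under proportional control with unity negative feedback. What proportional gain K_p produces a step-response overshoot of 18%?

From %OS = 100·exp(−πζ/√(1−ζ²)) = 18%, ζ = −ln(0.18)/√(π²+ln²(0.18)) = 0.4791.
Characteristic equation s² + 9.9s + 4.2K_p = 0 gives ζ = 9.9/(2√(4.2K_p)).
Setting ζ = 0.4791: √(4.2K_p) = 9.9/(2·0.4791) = 10.33, so K_p = 106.7/4.2 = 25.4.

K_p = 25.4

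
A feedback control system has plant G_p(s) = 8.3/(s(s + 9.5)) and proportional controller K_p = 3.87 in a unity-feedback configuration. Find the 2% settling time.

Closed-loop characteristic equation: s² + 9.5s + 32.12 = 0, so ω_n = 5.668 rad/s and ζ = 9.5/(2·5.668) = 0.8381.
2% settling time T_s ≈ 4/(ζω_n) = 4/4.75 = 0.842 s.

T_s ≈ 0.842 s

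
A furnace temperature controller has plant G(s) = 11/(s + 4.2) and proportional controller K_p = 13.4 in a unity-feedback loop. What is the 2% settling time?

T_s ≈ 0.0264 s

Closed-loop transfer function: T(s) = K_p·G(s)/(1 + K_p·G(s)) = 147.4/(s + 4.2 + 147.4) = 147.4/(s + 151.6).
Time constant τ = 1/151.6 = 0.006596 s, so the 2% settling time is about 4τ = 0.0264 s.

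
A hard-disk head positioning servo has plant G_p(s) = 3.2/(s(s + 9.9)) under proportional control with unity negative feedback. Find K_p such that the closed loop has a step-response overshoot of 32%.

From %OS = 100·exp(−πζ/√(1−ζ²)) = 32%, ζ = −ln(0.32)/√(π²+ln²(0.32)) = 0.341.
Characteristic equation s² + 9.9s + 3.2K_p = 0 gives ζ = 9.9/(2√(3.2K_p)).
Setting ζ = 0.341: √(3.2K_p) = 9.9/(2·0.341) = 14.52, so K_p = 210.8/3.2 = 65.9.

K_p = 65.9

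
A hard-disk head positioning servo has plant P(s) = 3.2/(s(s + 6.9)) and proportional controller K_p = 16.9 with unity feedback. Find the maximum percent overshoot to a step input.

18.8%

From 1 + K_pP(s) = 0: s² + 6.9s + 54.08 = 0 ⇒ ω_n = 7.354, ζ = 0.4691.
%OS = 100·exp(−πζ/√(1−ζ²)) = 100·exp(−π·0.4691/√0.7799) = 18.8%.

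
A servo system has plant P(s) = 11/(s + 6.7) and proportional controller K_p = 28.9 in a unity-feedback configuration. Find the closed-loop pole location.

s = -324.6

Closed-loop transfer function: T(s) = K_p·P(s)/(1 + K_p·P(s)) = 317.9/(s + 6.7 + 317.9) = 317.9/(s + 324.6).
The closed-loop pole is at s = −324.6.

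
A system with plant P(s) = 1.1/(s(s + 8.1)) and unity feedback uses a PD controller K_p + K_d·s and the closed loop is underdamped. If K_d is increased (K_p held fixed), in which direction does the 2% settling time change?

Characteristic equation s² + (8.1 + 1.1K_d)s + 1.1K_p = 0: raising K_d increases ζω_n = (8.1+1.1K_d)/2 while the loop stays underdamped, so T_s ≈ 4/(ζω_n) decreases.

decrease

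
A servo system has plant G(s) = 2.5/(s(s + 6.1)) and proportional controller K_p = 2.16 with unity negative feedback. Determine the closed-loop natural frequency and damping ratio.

ω_n = 2.32 rad/s, ζ = 1.31

1 + K_p·G(s) = 0 gives s² + 6.1s + 5.4 = 0.
Matching s² + 2ζω_n s + ω_n²: ω_n = √5.4 = 2.324 rad/s and 2ζω_n = 6.1, so ζ = 6.1/(2·2.324) = 1.31.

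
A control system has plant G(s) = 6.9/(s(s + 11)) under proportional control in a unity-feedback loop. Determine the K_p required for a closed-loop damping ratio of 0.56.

Closed-loop characteristic equation: s² + 11s + K_p·6.9 = 0.
So ω_n = √(6.9K_p) and 2ζω_n = 11, giving ζ = 11/(2√(6.9K_p)).
Setting ζ = 0.56: √(6.9K_p) = 11/(2·0.56) = 9.821, so K_p = 96.46/6.9 = 14.

K_p = 14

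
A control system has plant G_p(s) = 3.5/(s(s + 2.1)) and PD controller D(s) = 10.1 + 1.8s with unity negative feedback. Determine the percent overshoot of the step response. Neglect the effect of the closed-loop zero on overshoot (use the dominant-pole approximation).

Forward path: (10.1 + 1.8s)·3.5/(s(s+2.1)). The closed-loop characteristic equation is s² + (2.1 + 3.5·1.8)s + 3.5·10.1 = 0.
That is s² + 8.4s + 35.35 = 0, so ω_n = 5.946 rad/s and ζ = 8.4/(2·5.946) = 0.7064.
%OS = 100·exp(−πζ/√(1−ζ²)) = 4.35%.

4.35%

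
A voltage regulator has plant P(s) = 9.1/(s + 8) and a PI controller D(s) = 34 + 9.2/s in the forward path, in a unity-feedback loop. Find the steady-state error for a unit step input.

The open loop D(s)P(s) has a pole at the origin (type 1), so the static position error constant is infinite and e_ss = 1/(1+∞) = 0.

0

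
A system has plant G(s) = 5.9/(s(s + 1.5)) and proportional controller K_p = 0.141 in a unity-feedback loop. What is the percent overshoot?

The closed-loop denominator s² + 1.5s + 0.8319 gives ω_n = √0.8319 = 0.9121 and ζ = 1.5/(2ω_n) = 0.8223.
%OS = 100·exp(−πζ/√(1−ζ²)) = 100·exp(−π·0.8223/√0.3238) = 1.07%.

1.07%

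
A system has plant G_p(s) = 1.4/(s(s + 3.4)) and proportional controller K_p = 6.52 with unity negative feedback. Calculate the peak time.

From 1 + K_pG_p(s) = 0: s² + 3.4s + 9.128 = 0 ⇒ ω_n = 3.021, ζ = 0.5627.
Damped frequency ω_d = ω_n√(1−ζ²) = 2.498 rad/s, so peak time T_p = π/ω_d = 1.26 s.

T_p = 1.26 s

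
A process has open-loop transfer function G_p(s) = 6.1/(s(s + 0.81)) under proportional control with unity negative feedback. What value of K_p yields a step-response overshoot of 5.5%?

From %OS = 100·exp(−πζ/√(1−ζ²)) = 5.5%, ζ = −ln(0.055)/√(π²+ln²(0.055)) = 0.6783.
Characteristic equation s² + 0.81s + 6.1K_p = 0 gives ζ = 0.81/(2√(6.1K_p)).
Setting ζ = 0.6783: √(6.1K_p) = 0.81/(2·0.6783) = 0.597, so K_p = 0.3565/6.1 = 0.0584.

K_p = 0.0584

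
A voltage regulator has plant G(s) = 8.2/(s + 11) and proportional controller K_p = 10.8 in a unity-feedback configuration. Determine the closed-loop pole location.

Closed-loop transfer function: T(s) = K_p·G(s)/(1 + K_p·G(s)) = 88.56/(s + 11 + 88.56) = 88.56/(s + 99.56).
The closed-loop pole is at s = −99.56.

s = -99.56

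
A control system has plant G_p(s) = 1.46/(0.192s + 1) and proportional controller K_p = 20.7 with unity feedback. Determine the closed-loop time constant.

Closed loop: T(s) = K_p·G_p/(1+K_p·G_p) = 30.22/(0.192s + 1 + 30.22), with pole at s = −(1 + 30.22)/0.192 = −162.6.
Closed-loop time constant τ = 1/162.6 = 0.00615 s.

τ = 0.00615 s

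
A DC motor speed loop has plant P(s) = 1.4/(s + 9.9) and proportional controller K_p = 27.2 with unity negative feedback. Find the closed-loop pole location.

Closed-loop transfer function: T(s) = K_p·P(s)/(1 + K_p·P(s)) = 38.08/(s + 9.9 + 38.08) = 38.08/(s + 47.98).
The closed-loop pole is at s = −47.98.

s = -47.98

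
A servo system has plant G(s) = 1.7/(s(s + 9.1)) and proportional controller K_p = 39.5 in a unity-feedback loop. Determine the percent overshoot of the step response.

From 1 + K_pG(s) = 0: s² + 9.1s + 67.15 = 0 ⇒ ω_n = 8.195, ζ = 0.5552.
%OS = 100·exp(−πζ/√(1−ζ²)) = 100·exp(−π·0.5552/√0.6917) = 12.3%.

12.3%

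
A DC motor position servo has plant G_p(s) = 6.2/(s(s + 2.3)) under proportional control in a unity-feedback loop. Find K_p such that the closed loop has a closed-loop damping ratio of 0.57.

K_p = 0.657

Closed-loop characteristic equation: s² + 2.3s + K_p·6.2 = 0.
So ω_n = √(6.2K_p) and 2ζω_n = 2.3, giving ζ = 2.3/(2√(6.2K_p)).
Setting ζ = 0.57: √(6.2K_p) = 2.3/(2·0.57) = 2.018, so K_p = 4.07/6.2 = 0.657.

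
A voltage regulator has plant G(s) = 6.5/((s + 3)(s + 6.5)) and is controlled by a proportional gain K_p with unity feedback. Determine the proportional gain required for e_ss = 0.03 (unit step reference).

K_p = 97

The loop is type 0, so e_ss(step) = 1/(1 + K_pos) with K_pos = K_p·G(0).
G(0) = 0.3333. Require 1/(1 + K_p·0.3333) = 0.03, so 1 + 0.3333·K_p = 33.33.
K_p = (33.33 − 1)/0.3333 = 97.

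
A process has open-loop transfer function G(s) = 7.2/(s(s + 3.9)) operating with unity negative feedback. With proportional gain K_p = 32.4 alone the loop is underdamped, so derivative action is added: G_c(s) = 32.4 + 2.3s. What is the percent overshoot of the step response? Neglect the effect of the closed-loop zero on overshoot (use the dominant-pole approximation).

5.88%

Forward path: (32.4 + 2.3s)·7.2/(s(s+3.9)). The closed-loop characteristic equation is s² + (3.9 + 7.2·2.3)s + 7.2·32.4 = 0.
That is s² + 20.46s + 233.3 = 0, so ω_n = 15.27 rad/s and ζ = 20.46/(2·15.27) = 0.6698.
%OS = 100·exp(−πζ/√(1−ζ²)) = 5.88%.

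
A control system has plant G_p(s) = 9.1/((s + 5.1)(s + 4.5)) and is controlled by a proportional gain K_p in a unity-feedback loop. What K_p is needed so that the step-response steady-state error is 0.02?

K_p = 124

The loop is type 0, so e_ss(step) = 1/(1 + K_pos) with K_pos = K_p·G_p(0).
G_p(0) = 0.3965. Require 1/(1 + K_p·0.3965) = 0.02, so 1 + 0.3965·K_p = 50.
K_p = (50 − 1)/0.3965 = 124.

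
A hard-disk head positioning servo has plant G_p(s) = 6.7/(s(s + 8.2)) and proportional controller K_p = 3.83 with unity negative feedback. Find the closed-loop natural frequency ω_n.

ω_n = 5.07 rad/s

1 + K_p·G_p(s) = 0 gives s² + 8.2s + 25.66 = 0.
So ω_n² = 25.66 ⇒ ω_n = 5.066 rad/s, and ζ = 8.2/(2ω_n) = 0.809.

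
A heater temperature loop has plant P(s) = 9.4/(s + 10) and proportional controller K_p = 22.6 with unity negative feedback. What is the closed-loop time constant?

Closed-loop transfer function: T(s) = K_p·P(s)/(1 + K_p·P(s)) = 212.4/(s + 10 + 212.4) = 212.4/(s + 222.4).
Time constant τ = 1/222.4 = 0.0045 s.

τ = 0.0045 s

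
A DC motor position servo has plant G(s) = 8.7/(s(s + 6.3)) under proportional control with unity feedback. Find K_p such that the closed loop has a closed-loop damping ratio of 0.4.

Closed-loop characteristic equation: s² + 6.3s + K_p·8.7 = 0.
So ω_n = √(8.7K_p) and 2ζω_n = 6.3, giving ζ = 6.3/(2√(8.7K_p)).
Setting ζ = 0.4: √(8.7K_p) = 6.3/(2·0.4) = 7.875, so K_p = 62.02/8.7 = 7.13.

K_p = 7.13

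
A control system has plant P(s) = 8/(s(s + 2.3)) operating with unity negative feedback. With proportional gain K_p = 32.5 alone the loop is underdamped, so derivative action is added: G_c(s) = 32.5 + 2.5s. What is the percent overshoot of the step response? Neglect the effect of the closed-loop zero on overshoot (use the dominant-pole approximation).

Forward path: (32.5 + 2.5s)·8/(s(s+2.3)). The closed-loop characteristic equation is s² + (2.3 + 8·2.5)s + 8·32.5 = 0.
That is s² + 22.3s + 260 = 0, so ω_n = 16.12 rad/s and ζ = 22.3/(2·16.12) = 0.6915.
%OS = 100·exp(−πζ/√(1−ζ²)) = 4.94%.

4.94%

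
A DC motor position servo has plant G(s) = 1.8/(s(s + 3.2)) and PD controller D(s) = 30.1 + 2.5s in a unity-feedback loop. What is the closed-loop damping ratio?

ζ = 0.523

Forward path: (30.1 + 2.5s)·1.8/(s(s+3.2)). The closed-loop characteristic equation is s² + (3.2 + 1.8·2.5)s + 1.8·30.1 = 0.
That is s² + 7.7s + 54.18 = 0, so ω_n = 7.361 rad/s and ζ = 7.7/(2·7.361) = 0.523.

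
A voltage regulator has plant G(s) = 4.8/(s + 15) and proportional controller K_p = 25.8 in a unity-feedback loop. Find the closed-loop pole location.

s = -138.8

Closed-loop transfer function: T(s) = K_p·G(s)/(1 + K_p·G(s)) = 123.8/(s + 15 + 123.8) = 123.8/(s + 138.8).
The closed-loop pole is at s = −138.8.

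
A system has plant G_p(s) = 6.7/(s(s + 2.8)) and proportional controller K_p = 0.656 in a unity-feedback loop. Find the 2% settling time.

Closed-loop characteristic equation: s² + 2.8s + 4.395 = 0, so ω_n = 2.096 rad/s and ζ = 2.8/(2·2.096) = 0.6678.
2% settling time T_s ≈ 4/(ζω_n) = 4/1.4 = 2.86 s.

T_s ≈ 2.86 s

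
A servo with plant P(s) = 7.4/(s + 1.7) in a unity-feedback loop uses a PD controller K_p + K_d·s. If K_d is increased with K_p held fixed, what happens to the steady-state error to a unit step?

unchanged

At s = 0 the derivative term contributes nothing: C(0) = K_p regardless of K_d, so K_pos = K_p·P(0) and e_ss are unchanged.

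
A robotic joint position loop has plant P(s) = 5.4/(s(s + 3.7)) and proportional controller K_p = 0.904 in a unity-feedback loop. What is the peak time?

T_p = 2.6 s

The closed-loop denominator s² + 3.7s + 4.882 gives ω_n = √4.882 = 2.209 and ζ = 3.7/(2ω_n) = 0.8373.
Damped frequency ω_d = ω_n√(1−ζ²) = 1.208 rad/s, so peak time T_p = π/ω_d = 2.6 s.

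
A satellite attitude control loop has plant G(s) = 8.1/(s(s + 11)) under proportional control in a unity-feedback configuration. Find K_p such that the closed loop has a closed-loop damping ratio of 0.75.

Closed-loop characteristic equation: s² + 11s + K_p·8.1 = 0.
So ω_n = √(8.1K_p) and 2ζω_n = 11, giving ζ = 11/(2√(8.1K_p)).
Setting ζ = 0.75: √(8.1K_p) = 11/(2·0.75) = 7.333, so K_p = 53.78/8.1 = 6.64.

K_p = 6.64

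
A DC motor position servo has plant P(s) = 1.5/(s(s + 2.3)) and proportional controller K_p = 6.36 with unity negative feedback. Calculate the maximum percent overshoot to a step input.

Closed-loop characteristic equation: s² + 2.3s + 9.54 = 0, so ω_n = 3.089 rad/s and ζ = 2.3/(2·3.089) = 0.3723.
%OS = 100·exp(−πζ/√(1−ζ²)) = 100·exp(−π·0.3723/√0.8614) = 28.4%.

28.4%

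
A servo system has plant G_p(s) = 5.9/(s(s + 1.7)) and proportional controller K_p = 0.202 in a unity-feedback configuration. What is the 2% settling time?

T_s ≈ 4.71 s

From 1 + K_pG_p(s) = 0: s² + 1.7s + 1.192 = 0 ⇒ ω_n = 1.092, ζ = 0.7786.
2% settling time T_s ≈ 4/(ζω_n) = 4/0.85 = 4.71 s.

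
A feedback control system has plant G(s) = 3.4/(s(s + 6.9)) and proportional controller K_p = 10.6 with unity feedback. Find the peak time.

Closed-loop characteristic equation: s² + 6.9s + 36.04 = 0, so ω_n = 6.003 rad/s and ζ = 6.9/(2·6.003) = 0.5747.
Damped frequency ω_d = ω_n√(1−ζ²) = 4.913 rad/s, so peak time T_p = π/ω_d = 0.639 s.

T_p = 0.639 s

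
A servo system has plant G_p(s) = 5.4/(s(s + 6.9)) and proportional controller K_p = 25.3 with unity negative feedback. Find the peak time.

Closed-loop characteristic equation: s² + 6.9s + 136.6 = 0, so ω_n = 11.69 rad/s and ζ = 6.9/(2·11.69) = 0.2952.
Damped frequency ω_d = ω_n√(1−ζ²) = 11.17 rad/s, so peak time T_p = π/ω_d = 0.281 s.

T_p = 0.281 s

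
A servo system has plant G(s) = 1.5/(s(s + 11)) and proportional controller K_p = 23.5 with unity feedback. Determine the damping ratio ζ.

1 + K_p·G(s) = 0 gives s² + 11s + 35.25 = 0.
Matching s² + 2ζω_n s + ω_n²: ω_n = √35.25 = 5.937 rad/s and 2ζω_n = 11, so ζ = 11/(2·5.937) = 0.926.

ζ = 0.926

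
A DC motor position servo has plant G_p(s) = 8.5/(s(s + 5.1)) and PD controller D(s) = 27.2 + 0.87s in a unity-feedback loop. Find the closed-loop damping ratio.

ζ = 0.411

Forward path: (27.2 + 0.87s)·8.5/(s(s+5.1)). The closed-loop characteristic equation is s² + (5.1 + 8.5·0.87)s + 8.5·27.2 = 0.
That is s² + 12.49s + 231.2 = 0, so ω_n = 15.21 rad/s and ζ = 12.49/(2·15.21) = 0.4109.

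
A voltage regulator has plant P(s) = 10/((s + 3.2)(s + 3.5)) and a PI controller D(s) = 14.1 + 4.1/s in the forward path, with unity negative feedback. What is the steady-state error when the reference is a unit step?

The open loop D(s)P(s) has a pole at the origin (type 1), so the static position error constant is infinite and e_ss = 1/(1+∞) = 0.

0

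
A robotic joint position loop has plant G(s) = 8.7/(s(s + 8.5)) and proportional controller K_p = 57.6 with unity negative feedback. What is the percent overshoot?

54.5%

Closed-loop characteristic equation: s² + 8.5s + 501.1 = 0, so ω_n = 22.39 rad/s and ζ = 8.5/(2·22.39) = 0.1899.
%OS = 100·exp(−πζ/√(1−ζ²)) = 100·exp(−π·0.1899/√0.964) = 54.5%.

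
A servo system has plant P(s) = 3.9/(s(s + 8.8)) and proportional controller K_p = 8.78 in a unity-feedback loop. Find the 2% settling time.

T_s ≈ 0.909 s

From 1 + K_pP(s) = 0: s² + 8.8s + 34.24 = 0 ⇒ ω_n = 5.852, ζ = 0.7519.
2% settling time T_s ≈ 4/(ζω_n) = 4/4.4 = 0.909 s.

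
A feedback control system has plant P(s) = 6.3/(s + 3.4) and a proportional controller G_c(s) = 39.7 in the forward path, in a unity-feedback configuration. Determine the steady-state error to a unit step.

The loop is type 0. Static position error constant K_pos = G_c(0)·P(0) = 39.7·1.853 = 73.56.
Steady-state error to a unit step: e_ss = 1/(1+K_pos) = 1/74.56 = 0.0134.

0.0134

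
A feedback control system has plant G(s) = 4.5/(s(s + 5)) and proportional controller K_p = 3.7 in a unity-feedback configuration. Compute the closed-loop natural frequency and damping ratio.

ω_n = 4.08 rad/s, ζ = 0.613

1 + K_p·G(s) = 0 gives s² + 5s + 16.65 = 0.
Matching s² + 2ζω_n s + ω_n²: ω_n = √16.65 = 4.08 rad/s and 2ζω_n = 5, so ζ = 5/(2·4.08) = 0.613.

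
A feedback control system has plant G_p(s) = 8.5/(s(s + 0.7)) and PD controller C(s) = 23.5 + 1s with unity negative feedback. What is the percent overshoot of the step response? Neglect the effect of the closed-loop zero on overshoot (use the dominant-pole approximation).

Forward path: (23.5 + 1s)·8.5/(s(s+0.7)). The closed-loop characteristic equation is s² + (0.7 + 8.5·1)s + 8.5·23.5 = 0.
That is s² + 9.2s + 199.8 = 0, so ω_n = 14.13 rad/s and ζ = 9.2/(2·14.13) = 0.3255.
%OS = 100·exp(−πζ/√(1−ζ²)) = 33.9%.

33.9%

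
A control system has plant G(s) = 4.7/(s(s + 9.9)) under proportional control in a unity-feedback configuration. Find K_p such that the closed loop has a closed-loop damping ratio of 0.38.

K_p = 36.1

Closed-loop characteristic equation: s² + 9.9s + K_p·4.7 = 0.
So ω_n = √(4.7K_p) and 2ζω_n = 9.9, giving ζ = 9.9/(2√(4.7K_p)).
Setting ζ = 0.38: √(4.7K_p) = 9.9/(2·0.38) = 13.03, so K_p = 169.7/4.7 = 36.1.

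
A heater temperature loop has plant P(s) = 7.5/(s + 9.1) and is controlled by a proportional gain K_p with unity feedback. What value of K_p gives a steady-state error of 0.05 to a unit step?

K_p = 23.1

Steady-state error for a unit step on this type-0 loop is 1/(1 + K_p·P(0)).
P(0) = 0.8242. Require 1/(1 + K_p·0.8242) = 0.05, so 1 + 0.8242·K_p = 20.
K_p = (20 − 1)/0.8242 = 23.1.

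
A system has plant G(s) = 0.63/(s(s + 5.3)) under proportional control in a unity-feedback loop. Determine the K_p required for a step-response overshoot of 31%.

K_p = 91.4

From %OS = 100·exp(−πζ/√(1−ζ²)) = 31%, ζ = −ln(0.31)/√(π²+ln²(0.31)) = 0.3493.
Characteristic equation s² + 5.3s + 0.63K_p = 0 gives ζ = 5.3/(2√(0.63K_p)).
Setting ζ = 0.3493: √(0.63K_p) = 5.3/(2·0.3493) = 7.586, so K_p = 57.55/0.63 = 91.4.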